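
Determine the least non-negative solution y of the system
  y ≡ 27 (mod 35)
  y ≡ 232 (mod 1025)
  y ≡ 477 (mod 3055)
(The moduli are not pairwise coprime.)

2386432

Combine the congruences pairwise.
gcd(35, 1025) = 5 and 5 | (232 − 27), so the pair is consistent; merging gives y ≡ 4332 (mod 7175), where 7175 = lcm(35, 1025).
gcd(7175, 3055) = 5 and 5 | (477 − 4332), so the pair is consistent; merging gives y ≡ 2386432 (mod 4383925), where 4383925 = lcm(7175, 3055).
The solution is unique modulo lcm(35, 1025, 3055) = 4383925.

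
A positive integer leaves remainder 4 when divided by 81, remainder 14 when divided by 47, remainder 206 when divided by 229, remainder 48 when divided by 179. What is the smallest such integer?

The moduli are pairwise coprime; N = 81·47·229·179 = 156052737.
N/81 = 1926577; 1926577 ≡ 73 (mod 81); 73·10 ≡ 1, so inverse 10.
N/47 = 3320271; 3320271 ≡ 3 (mod 47); 3·16 ≡ 1, so inverse 16.
N/229 = 681453; 681453 ≡ 178 (mod 229); 178·220 ≡ 1, so inverse 220.
N/179 = 871803; 871803 ≡ 73 (mod 179); 73·103 ≡ 1, so inverse 103.
k ≡ 4·1926577·10 + 14·3320271·16 + 206·681453·220 + 48·871803·103 = 36014447776.
36014447776 mod 156052737 = 122318266.

122318266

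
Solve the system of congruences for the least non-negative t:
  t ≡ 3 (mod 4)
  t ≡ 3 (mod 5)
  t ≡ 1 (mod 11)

23

From t ≡ 3 (mod 4) write t = 3 + 4s. Substituting into t ≡ 3 (mod 5) gives 4s ≡ 0 (mod 5), and since 4⁻¹ ≡ 4 (mod 5), s ≡ 0. Hence t ≡ 3 + 4·0 = 3 (mod 20).
From t ≡ 3 (mod 20) write t = 3 + 20s. Substituting into t ≡ 1 (mod 11) gives 20s ≡ 9 (mod 11), and since 9⁻¹ ≡ 5 (mod 11), s ≡ 1. Hence t ≡ 3 + 20·1 = 23 (mod 220).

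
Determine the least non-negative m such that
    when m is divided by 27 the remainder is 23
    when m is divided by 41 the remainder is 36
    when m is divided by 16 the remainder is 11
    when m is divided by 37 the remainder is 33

152843

From m ≡ 23 (mod 27) write m = 23 + 27t. Substituting into m ≡ 36 (mod 41) gives 27t ≡ 13 (mod 41), and since 27⁻¹ ≡ 38 (mod 41), t ≡ 2. Hence m ≡ 23 + 27·2 = 77 (mod 1107).
From m ≡ 77 (mod 1107) write m = 77 + 1107t. Substituting into m ≡ 11 (mod 16) gives 1107t ≡ 14 (mod 16), and since 3⁻¹ ≡ 11 (mod 16), t ≡ 10. Hence m ≡ 77 + 1107·10 = 11147 (mod 17712).
From m ≡ 11147 (mod 17712) write m = 11147 + 17712t. Substituting into m ≡ 33 (mod 37) gives 17712t ≡ 23 (mod 37), and since 26⁻¹ ≡ 10 (mod 37), t ≡ 8. Hence m ≡ 11147 + 17712·8 = 152843 (mod 655344).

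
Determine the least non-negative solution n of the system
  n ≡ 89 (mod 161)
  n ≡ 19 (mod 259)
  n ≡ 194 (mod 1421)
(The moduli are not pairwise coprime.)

gcd(161, 259) = 7 and 7 | (19 − 89), so the pair is consistent; merging gives n ≡ 1055 (mod 5957), where 5957 = lcm(161, 259).
gcd(5957, 1421) = 7 and 7 | (194 − 1055), so the pair is consistent; merging gives n ≡ 912476 (mod 1209271), where 1209271 = lcm(5957, 1421).
The solution is unique modulo lcm(161, 259, 1421) = 1209271.

912476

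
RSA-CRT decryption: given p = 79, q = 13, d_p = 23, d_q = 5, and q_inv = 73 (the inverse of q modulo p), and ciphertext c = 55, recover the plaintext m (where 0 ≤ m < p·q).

m₁ = c^(d_p) mod p: c ≡ 55 (mod 79), and 55^23 mod 79 = 23.
m₂ = c^(d_q) mod q: c ≡ 3 (mod 13), and 3^5 mod 13 = 9.
h = q_inv·(m₁ − m₂) mod p = 73·(23 − 9) mod 79 = 74.
m = m₂ + h·q = 9 + 74·13 = 971.

971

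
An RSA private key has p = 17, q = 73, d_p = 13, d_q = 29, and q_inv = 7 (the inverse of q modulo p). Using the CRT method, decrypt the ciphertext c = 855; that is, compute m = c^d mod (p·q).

1125

m₁ = c^(d_p) mod p: c ≡ 5 (mod 17), and 5^13 mod 17 = 3.
m₂ = c^(d_q) mod q: c ≡ 52 (mod 73), and 52^29 mod 73 = 30.
h = q_inv·(m₁ − m₂) mod p = 7·(3 − 30) mod 17 = 15.
m = m₂ + h·q = 30 + 15·73 = 1125.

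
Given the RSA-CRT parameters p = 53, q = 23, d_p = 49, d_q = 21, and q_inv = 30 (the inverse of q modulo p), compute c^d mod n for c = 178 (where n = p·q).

571

m₁ = c^(d_p) mod p: c ≡ 19 (mod 53), and 19^49 mod 53 = 41.
m₂ = c^(d_q) mod q: c ≡ 17 (mod 23), and 17^21 mod 23 = 19.
h = q_inv·(m₁ − m₂) mod p = 30·(41 − 19) mod 53 = 24.
m = m₂ + h·q = 19 + 24·23 = 571.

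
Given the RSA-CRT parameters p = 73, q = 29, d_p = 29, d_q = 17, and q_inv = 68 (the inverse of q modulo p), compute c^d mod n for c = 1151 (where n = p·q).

m₁ = c^(d_p) mod p: c ≡ 56 (mod 73), and 56^29 mod 73 = 66.
m₂ = c^(d_q) mod q: c ≡ 20 (mod 29), and 20^17 mod 29 = 25.
h = q_inv·(m₁ − m₂) mod p = 68·(66 − 25) mod 73 = 14.
m = m₂ + h·q = 25 + 14·29 = 431.

431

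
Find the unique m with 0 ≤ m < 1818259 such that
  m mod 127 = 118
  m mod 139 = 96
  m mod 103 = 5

1097779

The moduli are pairwise coprime; N = 127·139·103 = 1818259.
N/127 = 14317; 14317 ≡ 93 (mod 127); 93·56 ≡ 1, so inverse 56.
N/139 = 13081; 13081 ≡ 15 (mod 139); 15·102 ≡ 1, so inverse 102.
N/103 = 17653; 17653 ≡ 40 (mod 103); 40·85 ≡ 1, so inverse 85.
m ≡ 118·14317·56 + 96·13081·102 + 5·17653·85 = 230198413.
230198413 mod 1818259 = 1097779.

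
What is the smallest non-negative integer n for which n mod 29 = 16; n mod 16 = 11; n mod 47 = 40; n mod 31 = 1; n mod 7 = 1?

Combine the congruences pairwise.
From n ≡ 16 (mod 29) write n = 16 + 29t. Substituting into n ≡ 11 (mod 16) gives 29t ≡ 11 (mod 16), and since 13⁻¹ ≡ 5 (mod 16), t ≡ 7. Hence n ≡ 16 + 29·7 = 219 (mod 464).
From n ≡ 219 (mod 464) write n = 219 + 464t. Substituting into n ≡ 40 (mod 47) gives 464t ≡ 9 (mod 47), and since 41⁻¹ ≡ 39 (mod 47), t ≡ 22. Hence n ≡ 219 + 464·22 = 10427 (mod 21808).
From n ≡ 10427 (mod 21808) write n = 10427 + 21808t. Substituting into n ≡ 1 (mod 31) gives 21808t ≡ 21 (mod 31), and since 15⁻¹ ≡ 29 (mod 31), t ≡ 20. Hence n ≡ 10427 + 21808·20 = 446587 (mod 676048).
From n ≡ 446587 (mod 676048) write n = 446587 + 676048t. Substituting into n ≡ 1 (mod 7) gives 676048t ≡ 0 (mod 7), and since 2⁻¹ ≡ 4 (mod 7), t ≡ 0. Hence n ≡ 446587 + 676048·0 = 446587 (mod 4732336).

446587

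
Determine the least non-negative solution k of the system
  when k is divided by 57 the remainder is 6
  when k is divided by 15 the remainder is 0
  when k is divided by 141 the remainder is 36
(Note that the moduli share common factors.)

5535

Combine the congruences pairwise.
gcd(57, 15) = 3 and 3 | (0 − 6), so the pair is consistent; merging gives k ≡ 120 (mod 285), where 285 = lcm(57, 15).
gcd(285, 141) = 3 and 3 | (36 − 120), so the pair is consistent; merging gives k ≡ 5535 (mod 13395), where 13395 = lcm(285, 141).
The solution is unique modulo lcm(57, 15, 141) = 13395.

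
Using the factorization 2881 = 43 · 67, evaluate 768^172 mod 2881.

1038

Mod 43: 768 ≡ 37; by Fermat, exponent reduces to 172 mod 42 = 4; 37^4 ≡ 6 (mod 43).
Mod 67: 768 ≡ 31; by Fermat, exponent reduces to 172 mod 66 = 40; 31^40 ≡ 33 (mod 67).
Combine by CRT: x ≡ 6 (mod 43), x ≡ 33 (mod 67) ⇒ x ≡ 1038 (mod 2881).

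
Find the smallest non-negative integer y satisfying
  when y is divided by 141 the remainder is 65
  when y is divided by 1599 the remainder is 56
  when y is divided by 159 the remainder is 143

3546638

gcd(141, 1599) = 3 and 3 | (56 − 65), so the pair is consistent; merging gives y ≡ 14447 (mod 75153), where 75153 = lcm(141, 1599).
gcd(75153, 159) = 3 and 3 | (143 − 14447), so the pair is consistent; merging gives y ≡ 3546638 (mod 3983109), where 3983109 = lcm(75153, 159).
The solution is unique modulo lcm(141, 1599, 159) = 3983109.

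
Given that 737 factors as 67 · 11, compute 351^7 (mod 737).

Mod 67: 351 ≡ 16; 16^7 ≡ 23 (mod 67).
Mod 11: 351 ≡ 10; 10^7 ≡ 10 (mod 11).
Combine by CRT: x ≡ 23 (mod 67), x ≡ 10 (mod 11) ⇒ x ≡ 626 (mod 737).

626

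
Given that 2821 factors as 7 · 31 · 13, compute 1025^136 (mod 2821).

2265

Mod 7: 1025 ≡ 3; by Fermat, exponent reduces to 136 mod 6 = 4; 3^4 ≡ 4 (mod 7).
Mod 31: 1025 ≡ 2; by Fermat, exponent reduces to 136 mod 30 = 16; 2^16 ≡ 2 (mod 31).
Mod 13: 1025 ≡ 11; by Fermat, exponent reduces to 136 mod 12 = 4; 11^4 ≡ 3 (mod 13).
Combine by CRT: x ≡ 4 (mod 7), x ≡ 2 (mod 31), x ≡ 3 (mod 13) ⇒ x ≡ 2265 (mod 2821).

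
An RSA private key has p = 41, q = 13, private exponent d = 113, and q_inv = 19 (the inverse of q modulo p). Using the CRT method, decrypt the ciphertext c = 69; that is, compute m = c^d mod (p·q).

d_p = d mod (p−1) = 113 mod 40 = 33; d_q = d mod (q−1) = 5.
m₁ = c^(d_p) mod p: c ≡ 28 (mod 41), and 28^33 mod 41 = 11.
m₂ = c^(d_q) mod q: c ≡ 4 (mod 13), and 4^5 mod 13 = 10.
h = q_inv·(m₁ − m₂) mod p = 19·(11 − 10) mod 41 = 19.
m = m₂ + h·q = 10 + 19·13 = 257.

257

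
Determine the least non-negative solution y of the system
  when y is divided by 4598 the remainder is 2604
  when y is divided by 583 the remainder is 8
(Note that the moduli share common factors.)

gcd(4598, 583) = 11 and 11 | (8 − 2604), so the pair is consistent; merging gives y ≡ 20996 (mod 243694), where 243694 = lcm(4598, 583).
The solution is unique modulo lcm(4598, 583) = 243694.

20996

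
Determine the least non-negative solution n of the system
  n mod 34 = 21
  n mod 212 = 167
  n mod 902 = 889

736019

gcd(34, 212) = 2 and 2 | (167 − 21), so the pair is consistent; merging gives n ≡ 803 (mod 3604), where 3604 = lcm(34, 212).
gcd(3604, 902) = 2 and 2 | (889 − 803), so the pair is consistent; merging gives n ≡ 736019 (mod 1625404), where 1625404 = lcm(3604, 902).
The solution is unique modulo lcm(34, 212, 902) = 1625404.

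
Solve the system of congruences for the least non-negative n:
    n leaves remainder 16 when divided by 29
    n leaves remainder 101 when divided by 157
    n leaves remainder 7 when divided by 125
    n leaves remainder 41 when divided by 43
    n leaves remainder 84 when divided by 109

1628868507

The moduli are pairwise coprime; M = 29·157·125·43·109 = 2667488875.
M/29 = 91982375; 91982375 ≡ 1 (mod 29), inverse 1.
M/157 = 16990375; 16990375 ≡ 149 (mod 157); 149·98 ≡ 1, so inverse 98.
M/125 = 21339911; 21339911 ≡ 36 (mod 125); 36·66 ≡ 1, so inverse 66.
M/43 = 62034625; 62034625 ≡ 30 (mod 43); 30·33 ≡ 1, so inverse 33.
M/109 = 24472375; 24472375 ≡ 22 (mod 109); 22·5 ≡ 1, so inverse 5.
n ≡ 16·91982375·1 + 101·16990375·98 + 7·21339911·66 + 41·62034625·33 + 84·24472375·5 = 273712733757.
273712733757 mod 2667488875 = 1628868507.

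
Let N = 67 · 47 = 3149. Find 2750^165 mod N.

1272

Mod 67: 2750 ≡ 3; by Fermat, exponent reduces to 165 mod 66 = 33; 3^33 ≡ 66 (mod 67).
Mod 47: 2750 ≡ 24; by Fermat, exponent reduces to 165 mod 46 = 27; 24^27 ≡ 3 (mod 47).
Combine by CRT: x ≡ 66 (mod 67), x ≡ 3 (mod 47) ⇒ x ≡ 1272 (mod 3149).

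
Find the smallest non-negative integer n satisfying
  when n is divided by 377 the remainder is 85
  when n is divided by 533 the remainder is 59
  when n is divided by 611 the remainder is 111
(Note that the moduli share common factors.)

559176

Combine the congruences pairwise.
gcd(377, 533) = 13 and 13 | (59 − 85), so the pair is consistent; merging gives n ≡ 2724 (mod 15457), where 15457 = lcm(377, 533).
gcd(15457, 611) = 13 and 13 | (111 − 2724), so the pair is consistent; merging gives n ≡ 559176 (mod 726479), where 726479 = lcm(15457, 611).
The solution is unique modulo lcm(377, 533, 611) = 726479.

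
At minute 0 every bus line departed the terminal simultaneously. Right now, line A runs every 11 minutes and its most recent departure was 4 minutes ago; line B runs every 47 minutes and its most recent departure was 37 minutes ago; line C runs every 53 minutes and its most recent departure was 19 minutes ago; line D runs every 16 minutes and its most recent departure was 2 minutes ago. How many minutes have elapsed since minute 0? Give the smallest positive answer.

The moduli are pairwise coprime; N = 11·47·53·16 = 438416.
N/11 = 39856; 39856 ≡ 3 (mod 11); 3·4 ≡ 1, so inverse 4.
N/47 = 9328; 9328 ≡ 22 (mod 47); 22·15 ≡ 1, so inverse 15.
N/53 = 8272; 8272 ≡ 4 (mod 53); 4·40 ≡ 1, so inverse 40.
N/16 = 27401; 27401 ≡ 9 (mod 16); 9·9 ≡ 1, so inverse 9.
t ≡ 4·39856·4 + 37·9328·15 + 19·8272·40 + 2·27401·9 = 12594674.
12594674 mod 438416 = 319026.

319026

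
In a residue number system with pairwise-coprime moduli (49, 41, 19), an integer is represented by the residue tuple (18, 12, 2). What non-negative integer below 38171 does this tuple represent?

33632

The moduli are pairwise coprime; N = 49·41·19 = 38171.
N/49 = 779; 779 ≡ 44 (mod 49); 44·39 ≡ 1, so inverse 39.
N/41 = 931; 931 ≡ 29 (mod 41); 29·17 ≡ 1, so inverse 17.
N/19 = 2009; 2009 ≡ 14 (mod 19); 14·15 ≡ 1, so inverse 15.
x ≡ 18·779·39 + 12·931·17 + 2·2009·15 = 797052.
797052 mod 38171 = 33632.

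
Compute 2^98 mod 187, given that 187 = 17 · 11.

Mod 17: 2 ≡ 2; by Fermat, exponent reduces to 98 mod 16 = 2; 2^2 ≡ 4 (mod 17).
Mod 11: 2 ≡ 2; by Fermat, exponent reduces to 98 mod 10 = 8; 2^8 ≡ 3 (mod 11).
Combine by CRT: x ≡ 4 (mod 17), x ≡ 3 (mod 11) ⇒ x ≡ 157 (mod 187).

157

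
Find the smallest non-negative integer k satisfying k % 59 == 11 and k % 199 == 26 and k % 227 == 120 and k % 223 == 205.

The moduli are pairwise coprime; N = 59·199·227·223 = 594341161.
N/59 = 10073579; 10073579 ≡ 37 (mod 59); 37·8 ≡ 1, so inverse 8.
N/199 = 2986639; 2986639 ≡ 47 (mod 199); 47·72 ≡ 1, so inverse 72.
N/227 = 2618243; 2618243 ≡ 25 (mod 227); 25·109 ≡ 1, so inverse 109.
N/223 = 2665207; 2665207 ≡ 134 (mod 223); 134·5 ≡ 1, so inverse 5.
k ≡ 11·10073579·8 + 26·2986639·72 + 120·2618243·109 + 205·2665207·5 = 43455918775.
43455918775 mod 594341161 = 69014022.

69014022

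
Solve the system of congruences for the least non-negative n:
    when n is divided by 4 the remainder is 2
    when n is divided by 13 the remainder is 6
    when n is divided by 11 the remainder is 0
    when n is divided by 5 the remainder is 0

110

The moduli are pairwise coprime; M = 4·13·11·5 = 2860.
M/4 = 715; 715 ≡ 3 (mod 4); 3·3 ≡ 1, so inverse 3.
M/13 = 220; 220 ≡ 12 (mod 13); 12·12 ≡ 1, so inverse 12.
M/11 = 260; 260 ≡ 7 (mod 11); 7·8 ≡ 1, so inverse 8.
M/5 = 572; 572 ≡ 2 (mod 5); 2·3 ≡ 1, so inverse 3.
n ≡ 2·715·3 + 6·220·12 + 0·260·8 + 0·572·3 = 20130.
20130 mod 2860 = 110.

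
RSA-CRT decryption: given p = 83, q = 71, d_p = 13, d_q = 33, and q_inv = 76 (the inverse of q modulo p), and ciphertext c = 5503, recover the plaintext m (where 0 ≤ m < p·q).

217

m₁ = c^(d_p) mod p: c ≡ 25 (mod 83), and 25^13 mod 83 = 51.
m₂ = c^(d_q) mod q: c ≡ 36 (mod 71), and 36^33 mod 71 = 4.
h = q_inv·(m₁ − m₂) mod p = 76·(51 − 4) mod 83 = 3.
m = m₂ + h·q = 4 + 3·71 = 217.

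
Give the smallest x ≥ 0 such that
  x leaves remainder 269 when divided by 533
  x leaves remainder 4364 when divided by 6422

177758

Combine the congruences pairwise.
gcd(533, 6422) = 13 and 13 | (4364 − 269), so the pair is consistent; merging gives x ≡ 177758 (mod 263302), where 263302 = lcm(533, 6422).
The solution is unique modulo lcm(533, 6422) = 263302.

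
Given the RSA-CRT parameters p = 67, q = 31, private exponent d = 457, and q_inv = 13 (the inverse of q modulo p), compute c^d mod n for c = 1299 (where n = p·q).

d_p = d mod (p−1) = 457 mod 66 = 61; d_q = d mod (q−1) = 7.
m₁ = c^(d_p) mod p: c ≡ 26 (mod 67), and 26^61 mod 67 = 33.
m₂ = c^(d_q) mod q: c ≡ 28 (mod 31), and 28^7 mod 31 = 14.
h = q_inv·(m₁ − m₂) mod p = 13·(33 − 14) mod 67 = 46.
m = m₂ + h·q = 14 + 46·31 = 1440.

1440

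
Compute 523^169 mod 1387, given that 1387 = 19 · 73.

Mod 19: 523 ≡ 10; by Fermat, exponent reduces to 169 mod 18 = 7; 10^7 ≡ 15 (mod 19).
Mod 73: 523 ≡ 12; by Fermat, exponent reduces to 169 mod 72 = 25; 12^25 ≡ 23 (mod 73).
Combine by CRT: x ≡ 15 (mod 19), x ≡ 23 (mod 73) ⇒ x ≡ 680 (mod 1387).

680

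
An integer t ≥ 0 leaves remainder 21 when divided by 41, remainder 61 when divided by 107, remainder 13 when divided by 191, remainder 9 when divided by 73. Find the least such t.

58955028

From t ≡ 21 (mod 41) write t = 21 + 41s. Substituting into t ≡ 61 (mod 107) gives 41s ≡ 40 (mod 107), and since 41⁻¹ ≡ 47 (mod 107), s ≡ 61. Hence t ≡ 21 + 41·61 = 2522 (mod 4387).
From t ≡ 2522 (mod 4387) write t = 2522 + 4387s. Substituting into t ≡ 13 (mod 191) gives 4387s ≡ 165 (mod 191), and since 185⁻¹ ≡ 159 (mod 191), s ≡ 68. Hence t ≡ 2522 + 4387·68 = 300838 (mod 837917).
From t ≡ 300838 (mod 837917) write t = 300838 + 837917s. Substituting into t ≡ 9 (mod 73) gives 837917s ≡ 4 (mod 73), and since 23⁻¹ ≡ 54 (mod 73), s ≡ 70. Hence t ≡ 300838 + 837917·70 = 58955028 (mod 61167941).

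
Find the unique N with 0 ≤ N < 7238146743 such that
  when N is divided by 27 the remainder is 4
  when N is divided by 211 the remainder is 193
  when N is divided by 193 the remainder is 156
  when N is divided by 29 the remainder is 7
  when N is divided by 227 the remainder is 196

922595161

The moduli are pairwise coprime; M = 27·211·193·29·227 = 7238146743.
M/27 = 268079509; 268079509 ≡ 19 (mod 27); 19·10 ≡ 1, so inverse 10.
M/211 = 34304013; 34304013 ≡ 55 (mod 211); 55·188 ≡ 1, so inverse 188.
M/193 = 37503351; 37503351 ≡ 170 (mod 193); 170·151 ≡ 1, so inverse 151.
M/29 = 249591267; 249591267 ≡ 12 (mod 29); 12·17 ≡ 1, so inverse 17.
M/227 = 31886109; 31886109 ≡ 100 (mod 227); 100·84 ≡ 1, so inverse 84.
N ≡ 4·268079509·10 + 193·34304013·188 + 156·37503351·151 + 7·249591267·17 + 196·31886109·84 = 2693513183557.
2693513183557 mod 7238146743 = 922595161.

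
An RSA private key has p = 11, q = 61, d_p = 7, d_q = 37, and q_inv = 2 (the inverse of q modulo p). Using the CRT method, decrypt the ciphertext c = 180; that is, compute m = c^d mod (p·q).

m₁ = c^(d_p) mod p: c ≡ 4 (mod 11), and 4^7 mod 11 = 5.
m₂ = c^(d_q) mod q: c ≡ 58 (mod 61), and 58^37 mod 61 = 9.
h = q_inv·(m₁ − m₂) mod p = 2·(5 − 9) mod 11 = 3.
m = m₂ + h·q = 9 + 3·61 = 192.

192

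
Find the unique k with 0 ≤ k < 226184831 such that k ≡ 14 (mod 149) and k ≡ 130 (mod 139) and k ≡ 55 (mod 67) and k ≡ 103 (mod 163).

Combine the congruences pairwise.
From k ≡ 14 (mod 149) write k = 14 + 149t. Substituting into k ≡ 130 (mod 139) gives 149t ≡ 116 (mod 139), and since 10⁻¹ ≡ 14 (mod 139), t ≡ 95. Hence k ≡ 14 + 149·95 = 14169 (mod 20711).
From k ≡ 14169 (mod 20711) write k = 14169 + 20711t. Substituting into k ≡ 55 (mod 67) gives 20711t ≡ 23 (mod 67), and since 8⁻¹ ≡ 42 (mod 67), t ≡ 28. Hence k ≡ 14169 + 20711·28 = 594077 (mod 1387637).
From k ≡ 594077 (mod 1387637) write k = 594077 + 1387637t. Substituting into k ≡ 103 (mod 163) gives 1387637t ≡ 161 (mod 163), and since 18⁻¹ ≡ 154 (mod 163), t ≡ 18. Hence k ≡ 594077 + 1387637·18 = 25571543 (mod 226184831).

25571543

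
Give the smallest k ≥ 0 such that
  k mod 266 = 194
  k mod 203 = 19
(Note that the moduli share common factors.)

6312

gcd(266, 203) = 7 and 7 | (19 − 194), so the pair is consistent; merging gives k ≡ 6312 (mod 7714), where 7714 = lcm(266, 203).
The solution is unique modulo lcm(266, 203) = 7714.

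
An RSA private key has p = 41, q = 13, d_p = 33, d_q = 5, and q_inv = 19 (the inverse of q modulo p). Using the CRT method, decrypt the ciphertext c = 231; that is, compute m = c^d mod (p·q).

498

m₁ = c^(d_p) mod p: c ≡ 26 (mod 41), and 26^33 mod 41 = 6.
m₂ = c^(d_q) mod q: c ≡ 10 (mod 13), and 10^5 mod 13 = 4.
h = q_inv·(m₁ − m₂) mod p = 19·(6 − 4) mod 41 = 38.
m = m₂ + h·q = 4 + 38·13 = 498.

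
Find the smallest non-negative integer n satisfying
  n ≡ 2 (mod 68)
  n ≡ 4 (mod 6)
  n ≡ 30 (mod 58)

Combine the congruences pairwise.
gcd(68, 6) = 2 and 2 | (4 − 2), so the pair is consistent; merging gives n ≡ 70 (mod 204), where 204 = lcm(68, 6).
gcd(204, 58) = 2 and 2 | (30 − 70), so the pair is consistent; merging gives n ≡ 3742 (mod 5916), where 5916 = lcm(204, 58).
The solution is unique modulo lcm(68, 6, 58) = 5916.

3742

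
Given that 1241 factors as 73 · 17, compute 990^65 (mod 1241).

Mod 73: 990 ≡ 41; 41^65 ≡ 71 (mod 73).
Mod 17: 990 ≡ 4; by Fermat, exponent reduces to 65 mod 16 = 1; 4^1 ≡ 4 (mod 17).
Combine by CRT: x ≡ 71 (mod 73), x ≡ 4 (mod 17) ⇒ x ≡ 582 (mod 1241).

582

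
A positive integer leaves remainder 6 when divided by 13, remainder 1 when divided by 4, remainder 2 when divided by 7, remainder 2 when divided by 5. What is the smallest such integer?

The moduli are pairwise coprime; N = 13·4·7·5 = 1820.
N/13 = 140; 140 ≡ 10 (mod 13); 10·4 ≡ 1, so inverse 4.
N/4 = 455; 455 ≡ 3 (mod 4); 3·3 ≡ 1, so inverse 3.
N/7 = 260; 260 ≡ 1 (mod 7), inverse 1.
N/5 = 364; 364 ≡ 4 (mod 5); 4·4 ≡ 1, so inverse 4.
x ≡ 6·140·4 + 1·455·3 + 2·260·1 + 2·364·4 = 8157.
8157 mod 1820 = 877.

877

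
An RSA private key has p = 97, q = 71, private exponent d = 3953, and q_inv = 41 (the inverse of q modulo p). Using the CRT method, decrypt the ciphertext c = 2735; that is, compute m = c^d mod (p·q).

d_p = d mod (p−1) = 3953 mod 96 = 17; d_q = d mod (q−1) = 33.
m₁ = c^(d_p) mod p: c ≡ 19 (mod 97), and 19^17 mod 97 = 78.
m₂ = c^(d_q) mod q: c ≡ 37 (mod 71), and 37^33 mod 71 = 32.
h = q_inv·(m₁ − m₂) mod p = 41·(78 − 32) mod 97 = 43.
m = m₂ + h·q = 32 + 43·71 = 3085.

3085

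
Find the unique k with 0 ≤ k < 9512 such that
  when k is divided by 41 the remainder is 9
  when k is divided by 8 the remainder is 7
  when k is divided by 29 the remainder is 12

911

The moduli are pairwise coprime; N = 41·8·29 = 9512.
N/41 = 232; 232 ≡ 27 (mod 41); 27·38 ≡ 1, so inverse 38.
N/8 = 1189; 1189 ≡ 5 (mod 8); 5·5 ≡ 1, so inverse 5.
N/29 = 328; 328 ≡ 9 (mod 29); 9·13 ≡ 1, so inverse 13.
k ≡ 9·232·38 + 7·1189·5 + 12·328·13 = 172127.
172127 mod 9512 = 911.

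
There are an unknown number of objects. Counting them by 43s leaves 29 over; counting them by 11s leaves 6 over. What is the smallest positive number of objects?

72

Combine the congruences pairwise.
From N ≡ 29 (mod 43) write N = 29 + 43t. Substituting into N ≡ 6 (mod 11) gives 43t ≡ 10 (mod 11), and since 10⁻¹ ≡ 10 (mod 11), t ≡ 1. Hence N ≡ 29 + 43·1 = 72 (mod 473).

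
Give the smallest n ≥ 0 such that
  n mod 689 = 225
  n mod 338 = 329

gcd(689, 338) = 13 and 13 | (329 − 225), so the pair is consistent; merging gives n ≡ 5737 (mod 17914), where 17914 = lcm(689, 338).
The solution is unique modulo lcm(689, 338) = 17914.

5737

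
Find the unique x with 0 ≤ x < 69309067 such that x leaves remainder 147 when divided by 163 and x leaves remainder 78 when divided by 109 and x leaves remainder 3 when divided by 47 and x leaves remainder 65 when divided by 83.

54585098

Combine the congruences pairwise.
From x ≡ 147 (mod 163) write x = 147 + 163t. Substituting into x ≡ 78 (mod 109) gives 163t ≡ 40 (mod 109), and since 54⁻¹ ≡ 107 (mod 109), t ≡ 29. Hence x ≡ 147 + 163·29 = 4874 (mod 17767).
From x ≡ 4874 (mod 17767) write x = 4874 + 17767t. Substituting into x ≡ 3 (mod 47) gives 17767t ≡ 17 (mod 47), and since 1⁻¹ ≡ 1 (mod 47), t ≡ 17. Hence x ≡ 4874 + 17767·17 = 306913 (mod 835049).
From x ≡ 306913 (mod 835049) write x = 306913 + 835049t. Substituting into x ≡ 65 (mod 83) gives 835049t ≡ 3 (mod 83), and since 69⁻¹ ≡ 77 (mod 83), t ≡ 65. Hence x ≡ 306913 + 835049·65 = 54585098 (mod 69309067).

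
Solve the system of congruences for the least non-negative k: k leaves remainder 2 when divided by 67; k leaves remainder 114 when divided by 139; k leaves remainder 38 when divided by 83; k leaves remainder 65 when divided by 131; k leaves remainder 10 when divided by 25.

1113777785

From k ≡ 2 (mod 67) write k = 2 + 67t. Substituting into k ≡ 114 (mod 139) gives 67t ≡ 112 (mod 139), and since 67⁻¹ ≡ 83 (mod 139), t ≡ 122. Hence k ≡ 2 + 67·122 = 8176 (mod 9313).
From k ≡ 8176 (mod 9313) write k = 8176 + 9313t. Substituting into k ≡ 38 (mod 83) gives 9313t ≡ 79 (mod 83), and since 17⁻¹ ≡ 44 (mod 83), t ≡ 73. Hence k ≡ 8176 + 9313·73 = 688025 (mod 772979).
From k ≡ 688025 (mod 772979) write k = 688025 + 772979t. Substituting into k ≡ 65 (mod 131) gives 772979t ≡ 52 (mod 131), and since 79⁻¹ ≡ 68 (mod 131), t ≡ 130. Hence k ≡ 688025 + 772979·130 = 101175295 (mod 101260249).
From k ≡ 101175295 (mod 101260249) write k = 101175295 + 101260249t. Substituting into k ≡ 10 (mod 25) gives 101260249t ≡ 15 (mod 25), and since 24⁻¹ ≡ 24 (mod 25), t ≡ 10. Hence k ≡ 101175295 + 101260249·10 = 1113777785 (mod 2531506225).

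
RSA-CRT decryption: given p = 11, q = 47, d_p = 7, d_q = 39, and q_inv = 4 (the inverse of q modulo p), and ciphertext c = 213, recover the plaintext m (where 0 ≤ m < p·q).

m₁ = c^(d_p) mod p: c ≡ 4 (mod 11), and 4^7 mod 11 = 5.
m₂ = c^(d_q) mod q: c ≡ 25 (mod 47), and 25^39 mod 47 = 7.
h = q_inv·(m₁ − m₂) mod p = 4·(5 − 7) mod 11 = 3.
m = m₂ + h·q = 7 + 3·47 = 148.

148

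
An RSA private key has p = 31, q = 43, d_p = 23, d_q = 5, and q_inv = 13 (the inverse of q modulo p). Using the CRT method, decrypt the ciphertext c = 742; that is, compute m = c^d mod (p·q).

m₁ = c^(d_p) mod p: c ≡ 29 (mod 31), and 29^23 mod 31 = 23.
m₂ = c^(d_q) mod q: c ≡ 11 (mod 43), and 11^5 mod 43 = 16.
h = q_inv·(m₁ − m₂) mod p = 13·(23 − 16) mod 31 = 29.
m = m₂ + h·q = 16 + 29·43 = 1263.

1263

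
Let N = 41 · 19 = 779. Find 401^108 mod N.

1

Mod 41: 401 ≡ 32; by Fermat, exponent reduces to 108 mod 40 = 28; 32^28 ≡ 1 (mod 41).
Mod 19: 401 ≡ 2; since 18 | 108, by Fermat 2^108 ≡ 1 (mod 19).
Combine by CRT: x ≡ 1 (mod 41), x ≡ 1 (mod 19) ⇒ x ≡ 1 (mod 779).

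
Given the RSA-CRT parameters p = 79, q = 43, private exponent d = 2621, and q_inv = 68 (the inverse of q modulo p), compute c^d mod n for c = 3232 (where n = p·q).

d_p = d mod (p−1) = 2621 mod 78 = 47; d_q = d mod (q−1) = 17.
m₁ = c^(d_p) mod p: c ≡ 72 (mod 79), and 72^47 mod 79 = 13.
m₂ = c^(d_q) mod q: c ≡ 7 (mod 43), and 7^17 mod 43 = 37.
h = q_inv·(m₁ − m₂) mod p = 68·(13 − 37) mod 79 = 27.
m = m₂ + h·q = 37 + 27·43 = 1198.

1198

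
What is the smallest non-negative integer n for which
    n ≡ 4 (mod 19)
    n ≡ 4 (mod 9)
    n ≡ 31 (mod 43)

Combine the congruences pairwise.
From n ≡ 4 (mod 19) write n = 4 + 19t. Substituting into n ≡ 4 (mod 9) gives 19t ≡ 0 (mod 9), and since 1⁻¹ ≡ 1 (mod 9), t ≡ 0. Hence n ≡ 4 + 19·0 = 4 (mod 171).
From n ≡ 4 (mod 171) write n = 4 + 171t. Substituting into n ≡ 31 (mod 43) gives 171t ≡ 27 (mod 43), and since 42⁻¹ ≡ 42 (mod 43), t ≡ 16. Hence n ≡ 4 + 171·16 = 2740 (mod 7353).

2740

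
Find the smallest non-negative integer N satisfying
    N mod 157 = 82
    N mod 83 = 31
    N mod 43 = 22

From N ≡ 82 (mod 157) write N = 82 + 157t. Substituting into N ≡ 31 (mod 83) gives 157t ≡ 32 (mod 83), and since 74⁻¹ ≡ 46 (mod 83), t ≡ 61. Hence N ≡ 82 + 157·61 = 9659 (mod 13031).
From N ≡ 9659 (mod 13031) write N = 9659 + 13031t. Substituting into N ≡ 22 (mod 43) gives 13031t ≡ 38 (mod 43), and since 2⁻¹ ≡ 22 (mod 43), t ≡ 19. Hence N ≡ 9659 + 13031·19 = 257248 (mod 560333).

257248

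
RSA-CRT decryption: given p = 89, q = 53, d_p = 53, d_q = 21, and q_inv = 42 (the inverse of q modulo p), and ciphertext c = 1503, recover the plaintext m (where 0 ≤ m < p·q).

974

m₁ = c^(d_p) mod p: c ≡ 79 (mod 89), and 79^53 mod 89 = 84.
m₂ = c^(d_q) mod q: c ≡ 19 (mod 53), and 19^21 mod 53 = 20.
h = q_inv·(m₁ − m₂) mod p = 42·(84 − 20) mod 89 = 18.
m = m₂ + h·q = 20 + 18·53 = 974.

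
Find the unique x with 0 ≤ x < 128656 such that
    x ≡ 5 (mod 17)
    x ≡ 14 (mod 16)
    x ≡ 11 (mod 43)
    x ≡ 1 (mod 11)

120110

The moduli are pairwise coprime; N = 17·16·43·11 = 128656.
N/17 = 7568; 7568 ≡ 3 (mod 17); 3·6 ≡ 1, so inverse 6.
N/16 = 8041; 8041 ≡ 9 (mod 16); 9·9 ≡ 1, so inverse 9.
N/43 = 2992; 2992 ≡ 25 (mod 43); 25·31 ≡ 1, so inverse 31.
N/11 = 11696; 11696 ≡ 3 (mod 11); 3·4 ≡ 1, so inverse 4.
x ≡ 5·7568·6 + 14·8041·9 + 11·2992·31 + 1·11696·4 = 2307262.
2307262 mod 128656 = 120110.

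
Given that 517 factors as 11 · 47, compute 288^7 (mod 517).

Mod 11: 288 ≡ 2; 2^7 ≡ 7 (mod 11).
Mod 47: 288 ≡ 6; 6^7 ≡ 4 (mod 47).
Combine by CRT: x ≡ 7 (mod 11), x ≡ 4 (mod 47) ⇒ x ≡ 51 (mod 517).

51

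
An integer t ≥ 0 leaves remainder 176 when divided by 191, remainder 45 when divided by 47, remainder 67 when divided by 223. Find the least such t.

784804

The moduli are pairwise coprime; N = 191·47·223 = 2001871.
N/191 = 10481; 10481 ≡ 167 (mod 191); 167·183 ≡ 1, so inverse 183.
N/47 = 42593; 42593 ≡ 11 (mod 47); 11·30 ≡ 1, so inverse 30.
N/223 = 8977; 8977 ≡ 57 (mod 223); 57·90 ≡ 1, so inverse 90.
t ≡ 176·10481·183 + 45·42593·30 + 67·8977·90 = 449203908.
449203908 mod 2001871 = 784804.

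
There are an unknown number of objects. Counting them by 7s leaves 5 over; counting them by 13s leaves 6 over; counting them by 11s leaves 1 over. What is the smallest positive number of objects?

The moduli are pairwise coprime; M = 7·13·11 = 1001.
M/7 = 143; 143 ≡ 3 (mod 7); 3·5 ≡ 1, so inverse 5.
M/13 = 77; 77 ≡ 12 (mod 13); 12·12 ≡ 1, so inverse 12.
M/11 = 91; 91 ≡ 3 (mod 11); 3·4 ≡ 1, so inverse 4.
N ≡ 5·143·5 + 6·77·12 + 1·91·4 = 9483.
9483 mod 1001 = 474.

474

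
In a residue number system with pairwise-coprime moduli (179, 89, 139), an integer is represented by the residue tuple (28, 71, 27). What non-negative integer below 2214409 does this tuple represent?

From x ≡ 28 (mod 179) write x = 28 + 179t. Substituting into x ≡ 71 (mod 89) gives 179t ≡ 43 (mod 89), and since 1⁻¹ ≡ 1 (mod 89), t ≡ 43. Hence x ≡ 28 + 179·43 = 7725 (mod 15931).
From x ≡ 7725 (mod 15931) write x = 7725 + 15931t. Substituting into x ≡ 27 (mod 139) gives 15931t ≡ 86 (mod 139), and since 85⁻¹ ≡ 18 (mod 139), t ≡ 19. Hence x ≡ 7725 + 15931·19 = 310414 (mod 2214409).

310414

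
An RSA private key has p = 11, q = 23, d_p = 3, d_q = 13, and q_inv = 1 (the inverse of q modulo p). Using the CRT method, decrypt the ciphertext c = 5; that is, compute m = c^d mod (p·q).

136

m₁ = c^(d_p) mod p: c ≡ 5 (mod 11), and 5^3 mod 11 = 4.
m₂ = c^(d_q) mod q: c ≡ 5 (mod 23), and 5^13 mod 23 = 21.
h = q_inv·(m₁ − m₂) mod p = 1·(4 − 21) mod 11 = 5.
m = m₂ + h·q = 21 + 5·23 = 136.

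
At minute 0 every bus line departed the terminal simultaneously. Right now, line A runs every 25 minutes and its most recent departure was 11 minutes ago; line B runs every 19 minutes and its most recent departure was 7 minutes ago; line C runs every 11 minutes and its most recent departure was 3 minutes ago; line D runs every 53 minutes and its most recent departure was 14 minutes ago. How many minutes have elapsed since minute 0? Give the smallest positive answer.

209311

The moduli are pairwise coprime; N = 25·19·11·53 = 276925.
N/25 = 11077; 11077 ≡ 2 (mod 25); 2·13 ≡ 1, so inverse 13.
N/19 = 14575; 14575 ≡ 2 (mod 19); 2·10 ≡ 1, so inverse 10.
N/11 = 25175; 25175 ≡ 7 (mod 11); 7·8 ≡ 1, so inverse 8.
N/53 = 5225; 5225 ≡ 31 (mod 53); 31·12 ≡ 1, so inverse 12.
t ≡ 11·11077·13 + 7·14575·10 + 3·25175·8 + 14·5225·12 = 4086261.
4086261 mod 276925 = 209311.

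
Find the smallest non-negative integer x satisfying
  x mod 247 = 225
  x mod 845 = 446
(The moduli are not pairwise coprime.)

4671

gcd(247, 845) = 13 and 13 | (446 − 225), so the pair is consistent; merging gives x ≡ 4671 (mod 16055), where 16055 = lcm(247, 845).
The solution is unique modulo lcm(247, 845) = 16055.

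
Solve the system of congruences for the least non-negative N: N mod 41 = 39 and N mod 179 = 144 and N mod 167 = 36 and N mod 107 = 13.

125848063

Combine the congruences pairwise.
From N ≡ 39 (mod 41) write N = 39 + 41t. Substituting into N ≡ 144 (mod 179) gives 41t ≡ 105 (mod 179), and since 41⁻¹ ≡ 131 (mod 179), t ≡ 151. Hence N ≡ 39 + 41·151 = 6230 (mod 7339).
From N ≡ 6230 (mod 7339) write N = 6230 + 7339t. Substituting into N ≡ 36 (mod 167) gives 7339t ≡ 152 (mod 167), and since 158⁻¹ ≡ 37 (mod 167), t ≡ 113. Hence N ≡ 6230 + 7339·113 = 835537 (mod 1225613).
From N ≡ 835537 (mod 1225613) write N = 835537 + 1225613t. Substituting into N ≡ 13 (mod 107) gives 1225613t ≡ 39 (mod 107), and since 35⁻¹ ≡ 52 (mod 107), t ≡ 102. Hence N ≡ 835537 + 1225613·102 = 125848063 (mod 131140591).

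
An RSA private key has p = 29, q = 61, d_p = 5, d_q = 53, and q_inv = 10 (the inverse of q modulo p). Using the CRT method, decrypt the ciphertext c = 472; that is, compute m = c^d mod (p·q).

m₁ = c^(d_p) mod p: c ≡ 8 (mod 29), and 8^5 mod 29 = 27.
m₂ = c^(d_q) mod q: c ≡ 45 (mod 61), and 45^53 mod 61 = 4.
h = q_inv·(m₁ − m₂) mod p = 10·(27 − 4) mod 29 = 27.
m = m₂ + h·q = 4 + 27·61 = 1651.

1651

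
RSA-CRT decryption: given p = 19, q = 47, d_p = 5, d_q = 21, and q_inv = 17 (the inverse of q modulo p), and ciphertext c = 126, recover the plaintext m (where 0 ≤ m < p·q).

578

m₁ = c^(d_p) mod p: c ≡ 12 (mod 19), and 12^5 mod 19 = 8.
m₂ = c^(d_q) mod q: c ≡ 32 (mod 47), and 32^21 mod 47 = 14.
h = q_inv·(m₁ − m₂) mod p = 17·(8 − 14) mod 19 = 12.
m = m₂ + h·q = 14 + 12·47 = 578.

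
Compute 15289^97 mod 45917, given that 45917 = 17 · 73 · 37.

10257

Mod 17: 15289 ≡ 6; by Fermat, exponent reduces to 97 mod 16 = 1; 6^1 ≡ 6 (mod 17).
Mod 73: 15289 ≡ 32; by Fermat, exponent reduces to 97 mod 72 = 25; 32^25 ≡ 37 (mod 73).
Mod 37: 15289 ≡ 8; by Fermat, exponent reduces to 97 mod 36 = 25; 8^25 ≡ 8 (mod 37).
Combine by CRT: x ≡ 6 (mod 17), x ≡ 37 (mod 73), x ≡ 8 (mod 37) ⇒ x ≡ 10257 (mod 45917).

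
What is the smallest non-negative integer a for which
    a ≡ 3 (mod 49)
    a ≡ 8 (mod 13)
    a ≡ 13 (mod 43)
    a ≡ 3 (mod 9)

The moduli are pairwise coprime; N = 49·13·43·9 = 246519.
N/49 = 5031; 5031 ≡ 33 (mod 49); 33·3 ≡ 1, so inverse 3.
N/13 = 18963; 18963 ≡ 9 (mod 13); 9·3 ≡ 1, so inverse 3.
N/43 = 5733; 5733 ≡ 14 (mod 43); 14·40 ≡ 1, so inverse 40.
N/9 = 27391; 27391 ≡ 4 (mod 9); 4·7 ≡ 1, so inverse 7.
a ≡ 3·5031·3 + 8·18963·3 + 13·5733·40 + 3·27391·7 = 4056762.
4056762 mod 246519 = 112458.

112458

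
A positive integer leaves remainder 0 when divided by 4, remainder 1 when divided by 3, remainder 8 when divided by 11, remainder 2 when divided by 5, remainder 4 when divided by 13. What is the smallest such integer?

The moduli are pairwise coprime; N = 4·3·11·5·13 = 8580.
N/4 = 2145; 2145 ≡ 1 (mod 4), inverse 1.
N/3 = 2860; 2860 ≡ 1 (mod 3), inverse 1.
N/11 = 780; 780 ≡ 10 (mod 11); 10·10 ≡ 1, so inverse 10.
N/5 = 1716; 1716 ≡ 1 (mod 5), inverse 1.
N/13 = 660; 660 ≡ 10 (mod 13); 10·4 ≡ 1, so inverse 4.
x ≡ 0·2145·1 + 1·2860·1 + 8·780·10 + 2·1716·1 + 4·660·4 = 79252.
79252 mod 8580 = 2032.

2032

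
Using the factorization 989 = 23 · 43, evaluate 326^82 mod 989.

58

Mod 23: 326 ≡ 4; by Fermat, exponent reduces to 82 mod 22 = 16; 4^16 ≡ 12 (mod 23).
Mod 43: 326 ≡ 25; by Fermat, exponent reduces to 82 mod 42 = 40; 25^40 ≡ 15 (mod 43).
Combine by CRT: x ≡ 12 (mod 23), x ≡ 15 (mod 43) ⇒ x ≡ 58 (mod 989).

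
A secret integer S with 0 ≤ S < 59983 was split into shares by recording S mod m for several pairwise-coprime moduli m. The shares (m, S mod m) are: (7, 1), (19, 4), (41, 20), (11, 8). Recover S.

42127

Combine the congruences pairwise.
From S ≡ 1 (mod 7) write S = 1 + 7t. Substituting into S ≡ 4 (mod 19) gives 7t ≡ 3 (mod 19), and since 7⁻¹ ≡ 11 (mod 19), t ≡ 14. Hence S ≡ 1 + 7·14 = 99 (mod 133).
From S ≡ 99 (mod 133) write S = 99 + 133t. Substituting into S ≡ 20 (mod 41) gives 133t ≡ 3 (mod 41), and since 10⁻¹ ≡ 37 (mod 41), t ≡ 29. Hence S ≡ 99 + 133·29 = 3956 (mod 5453).
From S ≡ 3956 (mod 5453) write S = 3956 + 5453t. Substituting into S ≡ 8 (mod 11) gives 5453t ≡ 1 (mod 11), and since 8⁻¹ ≡ 7 (mod 11), t ≡ 7. Hence S ≡ 3956 + 5453·7 = 42127 (mod 59983).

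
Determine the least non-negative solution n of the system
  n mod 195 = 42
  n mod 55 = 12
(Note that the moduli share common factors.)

Combine the congruences pairwise.
gcd(195, 55) = 5 and 5 | (12 − 42), so the pair is consistent; merging gives n ≡ 1992 (mod 2145), where 2145 = lcm(195, 55).
The solution is unique modulo lcm(195, 55) = 2145.

1992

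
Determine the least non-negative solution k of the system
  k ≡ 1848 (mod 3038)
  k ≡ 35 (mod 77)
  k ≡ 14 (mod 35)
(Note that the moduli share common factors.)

gcd(3038, 77) = 7 and 7 | (35 − 1848), so the pair is consistent; merging gives k ≡ 4886 (mod 33418), where 33418 = lcm(3038, 77).
gcd(33418, 35) = 7 and 7 | (14 − 4886), so the pair is consistent; merging gives k ≡ 38304 (mod 167090), where 167090 = lcm(33418, 35).
The solution is unique modulo lcm(3038, 77, 35) = 167090.

38304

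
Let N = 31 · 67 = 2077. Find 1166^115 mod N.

924

Mod 31: 1166 ≡ 19; by Fermat, exponent reduces to 115 mod 30 = 25; 19^25 ≡ 25 (mod 31).
Mod 67: 1166 ≡ 27; by Fermat, exponent reduces to 115 mod 66 = 49; 27^49 ≡ 53 (mod 67).
Combine by CRT: x ≡ 25 (mod 31), x ≡ 53 (mod 67) ⇒ x ≡ 924 (mod 2077).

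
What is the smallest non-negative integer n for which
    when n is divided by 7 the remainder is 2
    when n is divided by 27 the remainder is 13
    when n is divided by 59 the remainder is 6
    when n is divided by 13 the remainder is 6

From n ≡ 2 (mod 7) write n = 2 + 7t. Substituting into n ≡ 13 (mod 27) gives 7t ≡ 11 (mod 27), and since 7⁻¹ ≡ 4 (mod 27), t ≡ 17. Hence n ≡ 2 + 7·17 = 121 (mod 189).
From n ≡ 121 (mod 189) write n = 121 + 189t. Substituting into n ≡ 6 (mod 59) gives 189t ≡ 3 (mod 59), and since 12⁻¹ ≡ 5 (mod 59), t ≡ 15. Hence n ≡ 121 + 189·15 = 2956 (mod 11151).
From n ≡ 2956 (mod 11151) write n = 2956 + 11151t. Substituting into n ≡ 6 (mod 13) gives 11151t ≡ 1 (mod 13), and since 10⁻¹ ≡ 4 (mod 13), t ≡ 4. Hence n ≡ 2956 + 11151·4 = 47560 (mod 144963).

47560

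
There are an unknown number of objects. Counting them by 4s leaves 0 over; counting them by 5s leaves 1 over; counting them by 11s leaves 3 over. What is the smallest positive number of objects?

Combine the congruences pairwise.
From N ≡ 0 (mod 4) write N = 0 + 4t. Substituting into N ≡ 1 (mod 5) gives 4t ≡ 1 (mod 5), and since 4⁻¹ ≡ 4 (mod 5), t ≡ 4. Hence N ≡ 0 + 4·4 = 16 (mod 20).
From N ≡ 16 (mod 20) write N = 16 + 20t. Substituting into N ≡ 3 (mod 11) gives 20t ≡ 9 (mod 11), and since 9⁻¹ ≡ 5 (mod 11), t ≡ 1. Hence N ≡ 16 + 20·1 = 36 (mod 220).

36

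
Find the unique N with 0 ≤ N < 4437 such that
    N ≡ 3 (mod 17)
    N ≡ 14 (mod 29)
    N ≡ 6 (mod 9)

The moduli are pairwise coprime; M = 17·29·9 = 4437.
M/17 = 261; 261 ≡ 6 (mod 17); 6·3 ≡ 1, so inverse 3.
M/29 = 153; 153 ≡ 8 (mod 29); 8·11 ≡ 1, so inverse 11.
M/9 = 493; 493 ≡ 7 (mod 9); 7·4 ≡ 1, so inverse 4.
N ≡ 3·261·3 + 14·153·11 + 6·493·4 = 37743.
37743 mod 4437 = 2247.

2247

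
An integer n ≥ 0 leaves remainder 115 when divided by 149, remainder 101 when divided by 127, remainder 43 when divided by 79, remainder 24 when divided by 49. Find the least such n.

The moduli are pairwise coprime; M = 149·127·79·49 = 73250933.
M/149 = 491617; 491617 ≡ 66 (mod 149); 66·70 ≡ 1, so inverse 70.
M/127 = 576779; 576779 ≡ 72 (mod 127); 72·30 ≡ 1, so inverse 30.
M/79 = 927227; 927227 ≡ 4 (mod 79); 4·20 ≡ 1, so inverse 20.
M/49 = 1494917; 1494917 ≡ 25 (mod 49); 25·2 ≡ 1, so inverse 2.
n ≡ 115·491617·70 + 101·576779·30 + 43·927227·20 + 24·1494917·2 = 6574328456.
6574328456 mod 73250933 = 54995419.

54995419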